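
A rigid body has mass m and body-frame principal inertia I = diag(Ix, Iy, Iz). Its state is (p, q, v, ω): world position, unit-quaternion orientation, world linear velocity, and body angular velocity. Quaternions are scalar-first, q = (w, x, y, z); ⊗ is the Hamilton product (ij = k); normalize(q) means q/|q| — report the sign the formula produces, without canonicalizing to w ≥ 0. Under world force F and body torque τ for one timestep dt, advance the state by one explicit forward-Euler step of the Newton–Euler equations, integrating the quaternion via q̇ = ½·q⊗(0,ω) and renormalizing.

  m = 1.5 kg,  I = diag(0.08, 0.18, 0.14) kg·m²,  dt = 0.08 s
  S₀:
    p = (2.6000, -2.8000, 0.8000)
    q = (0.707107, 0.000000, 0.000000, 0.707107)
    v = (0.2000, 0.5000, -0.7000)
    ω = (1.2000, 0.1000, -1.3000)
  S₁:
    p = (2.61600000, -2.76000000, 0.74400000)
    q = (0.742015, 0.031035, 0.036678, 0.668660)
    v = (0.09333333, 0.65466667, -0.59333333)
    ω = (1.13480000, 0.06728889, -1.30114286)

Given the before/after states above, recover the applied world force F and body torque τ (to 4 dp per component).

F = (-2.0000, 2.9000, 2.0000)
τ = (-0.0600, 0.0200, 0.0100)

Δv = v₁−v₀ = (-0.10666667, 0.15466667, 0.10666667)
F = m·Δv/dt = (-2.0000, 2.9000, 2.0000)
rate change Δω = (-0.06520000, -0.03271111, -0.00114286)
precession coupling = (0.0052, 0.0936, 0.0120)
τ = I·(Δω/dt) + ω₀×(Iω₀) = (-0.0600, 0.0200, 0.0100)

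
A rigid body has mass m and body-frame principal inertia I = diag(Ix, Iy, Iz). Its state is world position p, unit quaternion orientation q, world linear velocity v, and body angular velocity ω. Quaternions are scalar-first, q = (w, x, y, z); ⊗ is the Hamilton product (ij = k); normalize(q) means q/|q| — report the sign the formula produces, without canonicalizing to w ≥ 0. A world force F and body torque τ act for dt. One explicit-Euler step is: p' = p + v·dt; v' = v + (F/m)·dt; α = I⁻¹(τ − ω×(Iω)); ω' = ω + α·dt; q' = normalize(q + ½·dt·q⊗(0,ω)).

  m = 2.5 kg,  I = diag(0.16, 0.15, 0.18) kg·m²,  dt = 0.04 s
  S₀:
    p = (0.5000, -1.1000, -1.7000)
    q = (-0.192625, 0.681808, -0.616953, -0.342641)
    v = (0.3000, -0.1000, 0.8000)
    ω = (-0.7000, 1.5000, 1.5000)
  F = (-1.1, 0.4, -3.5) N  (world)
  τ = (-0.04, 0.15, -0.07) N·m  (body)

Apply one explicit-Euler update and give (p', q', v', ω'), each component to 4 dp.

new position p' = (0.5120, -1.1040, -1.6680)
v' = v + a·dt = (0.2824, -0.0936, 0.7440)
α = I⁻¹(τ − ω×Iω) = (-0.6719, 0.8600, -0.4472)
ω' = ω + α·dt = (-0.7269, 1.5344, 1.4821)
q⊗(0,ω) = (1.9166566, -0.2766305, -1.0718008, 0.3019074)
q' = normalize(q + ½dt·q⊗(0,ω)) = (-0.1541, 0.6756, -0.6378, -0.3363)

p' = (0.5120, -1.1040, -1.6680)
q' = (-0.1541, 0.6756, -0.6378, -0.3363)
v' = (0.2824, -0.0936, 0.7440)
ω' = (-0.7269, 1.5344, 1.4821)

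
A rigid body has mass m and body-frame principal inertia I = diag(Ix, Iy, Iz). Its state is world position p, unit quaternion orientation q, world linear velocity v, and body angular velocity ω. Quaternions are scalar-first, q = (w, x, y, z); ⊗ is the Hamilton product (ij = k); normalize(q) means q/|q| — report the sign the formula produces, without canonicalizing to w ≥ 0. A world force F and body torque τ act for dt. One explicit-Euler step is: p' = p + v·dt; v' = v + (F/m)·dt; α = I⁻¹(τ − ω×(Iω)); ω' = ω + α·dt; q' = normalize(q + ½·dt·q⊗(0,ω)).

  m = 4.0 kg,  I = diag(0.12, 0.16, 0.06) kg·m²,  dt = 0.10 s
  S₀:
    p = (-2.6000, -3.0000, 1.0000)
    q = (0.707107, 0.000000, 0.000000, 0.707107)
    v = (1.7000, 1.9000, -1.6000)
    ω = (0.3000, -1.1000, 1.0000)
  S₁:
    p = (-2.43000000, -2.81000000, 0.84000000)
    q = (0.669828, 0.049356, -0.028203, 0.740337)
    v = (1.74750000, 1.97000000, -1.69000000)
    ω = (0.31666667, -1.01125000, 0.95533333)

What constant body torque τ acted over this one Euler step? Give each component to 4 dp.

τ = (0.1300, 0.1600, -0.0400)

Δω = ω₁−ω₀ = (0.01666667, 0.08875000, -0.04466667)
gyro term ω₀×Iω₀ = (0.1100, 0.0180, -0.0132)
applied torque τ = (0.1300, 0.1600, -0.0400)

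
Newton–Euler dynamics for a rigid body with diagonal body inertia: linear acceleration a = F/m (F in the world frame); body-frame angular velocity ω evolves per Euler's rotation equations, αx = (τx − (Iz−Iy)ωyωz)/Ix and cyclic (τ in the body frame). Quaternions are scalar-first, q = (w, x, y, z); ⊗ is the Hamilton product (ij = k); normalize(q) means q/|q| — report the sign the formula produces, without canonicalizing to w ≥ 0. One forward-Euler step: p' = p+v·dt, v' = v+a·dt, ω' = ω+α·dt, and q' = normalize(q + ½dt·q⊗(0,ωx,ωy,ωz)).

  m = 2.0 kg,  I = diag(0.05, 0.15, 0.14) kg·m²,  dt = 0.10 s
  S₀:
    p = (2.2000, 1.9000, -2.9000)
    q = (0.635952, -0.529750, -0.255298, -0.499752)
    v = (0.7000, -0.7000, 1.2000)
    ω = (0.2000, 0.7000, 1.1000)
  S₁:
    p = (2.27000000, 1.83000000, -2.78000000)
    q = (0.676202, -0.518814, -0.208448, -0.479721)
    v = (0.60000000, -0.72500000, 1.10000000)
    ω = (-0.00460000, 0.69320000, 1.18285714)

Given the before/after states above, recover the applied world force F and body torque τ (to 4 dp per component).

velocity change Δv = (-0.10000000, -0.02500000, -0.10000000)
F = m·Δv/dt = (-2.0000, -0.5000, -2.0000)
rate change Δω = (-0.20460000, -0.00680000, 0.08285714)
gyro term ω₀×Iω₀ = (-0.0077, -0.0198, 0.0140)
τ = I·(Δω/dt) + ω₀×(Iω₀) = (-0.1100, -0.0300, 0.1300)

F = (-2.0000, -0.5000, -2.0000)
τ = (-0.1100, -0.0300, 0.1300)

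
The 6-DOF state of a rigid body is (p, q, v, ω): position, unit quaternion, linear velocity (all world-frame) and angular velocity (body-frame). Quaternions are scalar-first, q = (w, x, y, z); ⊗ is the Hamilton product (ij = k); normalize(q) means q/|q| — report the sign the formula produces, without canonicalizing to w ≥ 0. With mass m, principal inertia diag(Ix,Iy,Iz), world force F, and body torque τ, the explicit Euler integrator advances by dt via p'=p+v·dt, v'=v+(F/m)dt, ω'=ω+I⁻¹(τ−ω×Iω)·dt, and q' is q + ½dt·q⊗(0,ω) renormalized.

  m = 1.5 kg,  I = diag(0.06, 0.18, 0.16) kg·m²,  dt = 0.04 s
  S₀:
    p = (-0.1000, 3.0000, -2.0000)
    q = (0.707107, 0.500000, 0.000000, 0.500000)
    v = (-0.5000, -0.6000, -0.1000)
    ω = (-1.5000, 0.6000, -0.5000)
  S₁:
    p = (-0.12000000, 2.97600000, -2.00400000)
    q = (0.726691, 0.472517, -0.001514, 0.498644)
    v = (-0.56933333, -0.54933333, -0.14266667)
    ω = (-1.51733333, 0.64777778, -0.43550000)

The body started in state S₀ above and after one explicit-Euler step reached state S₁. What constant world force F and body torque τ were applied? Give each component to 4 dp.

rate change Δω = (-0.01733333, 0.04777778, 0.06450000)
I·α + gyro = (-0.0200, 0.1400, 0.1500)
v₁ − v₀ = (-0.06933333, 0.05066667, -0.04266667)
applied force F = (-2.6000, 1.9000, -1.6000)

F = (-2.6000, 1.9000, -1.6000)
τ = (-0.0200, 0.1400, 0.1500)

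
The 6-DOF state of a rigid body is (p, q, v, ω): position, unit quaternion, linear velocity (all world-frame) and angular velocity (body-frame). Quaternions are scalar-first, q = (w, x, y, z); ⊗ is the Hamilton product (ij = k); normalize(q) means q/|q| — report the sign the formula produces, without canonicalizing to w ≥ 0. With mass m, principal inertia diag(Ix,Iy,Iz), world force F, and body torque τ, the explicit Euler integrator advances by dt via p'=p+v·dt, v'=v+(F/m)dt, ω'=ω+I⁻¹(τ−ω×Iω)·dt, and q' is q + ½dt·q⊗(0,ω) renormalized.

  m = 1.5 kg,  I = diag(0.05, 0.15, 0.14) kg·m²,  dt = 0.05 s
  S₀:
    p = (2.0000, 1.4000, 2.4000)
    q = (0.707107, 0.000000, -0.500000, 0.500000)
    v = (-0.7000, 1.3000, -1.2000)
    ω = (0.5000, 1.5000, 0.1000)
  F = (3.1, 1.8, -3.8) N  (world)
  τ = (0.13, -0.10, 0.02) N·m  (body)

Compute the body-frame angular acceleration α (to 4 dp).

precession coupling ω×(Iω) = (-0.0015, -0.0045, 0.0750)
(τ − ω×Iω)/I = (2.6300, -0.6367, -0.3929)

α = (2.6300, -0.6367, -0.3929)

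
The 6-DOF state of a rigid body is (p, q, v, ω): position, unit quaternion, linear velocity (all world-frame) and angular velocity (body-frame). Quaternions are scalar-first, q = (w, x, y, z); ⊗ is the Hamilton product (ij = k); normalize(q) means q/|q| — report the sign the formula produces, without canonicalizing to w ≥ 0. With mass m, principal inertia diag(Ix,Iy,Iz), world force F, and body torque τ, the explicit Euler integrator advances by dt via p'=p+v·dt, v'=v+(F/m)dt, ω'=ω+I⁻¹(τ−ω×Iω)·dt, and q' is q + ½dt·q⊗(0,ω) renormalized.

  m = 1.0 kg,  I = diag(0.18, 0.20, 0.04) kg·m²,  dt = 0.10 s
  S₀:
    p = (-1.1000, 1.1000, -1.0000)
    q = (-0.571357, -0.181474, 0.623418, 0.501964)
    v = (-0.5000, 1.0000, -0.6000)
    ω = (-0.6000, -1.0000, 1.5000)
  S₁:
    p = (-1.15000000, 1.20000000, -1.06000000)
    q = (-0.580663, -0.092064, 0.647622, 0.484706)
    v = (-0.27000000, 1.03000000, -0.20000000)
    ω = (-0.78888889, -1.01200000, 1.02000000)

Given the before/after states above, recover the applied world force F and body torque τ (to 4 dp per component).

rate change Δω = (-0.18888889, -0.01200000, -0.48000000)
gyro term ω₀×Iω₀ = (0.2400, -0.1260, 0.0120)
applied torque τ = (-0.1000, -0.1500, -0.1800)
Δv = v₁−v₀ = (0.23000000, 0.03000000, 0.40000000)
applied force F = (2.3000, 0.3000, 4.0000)

F = (2.3000, 0.3000, 4.0000)
τ = (-0.1000, -0.1500, -0.1800)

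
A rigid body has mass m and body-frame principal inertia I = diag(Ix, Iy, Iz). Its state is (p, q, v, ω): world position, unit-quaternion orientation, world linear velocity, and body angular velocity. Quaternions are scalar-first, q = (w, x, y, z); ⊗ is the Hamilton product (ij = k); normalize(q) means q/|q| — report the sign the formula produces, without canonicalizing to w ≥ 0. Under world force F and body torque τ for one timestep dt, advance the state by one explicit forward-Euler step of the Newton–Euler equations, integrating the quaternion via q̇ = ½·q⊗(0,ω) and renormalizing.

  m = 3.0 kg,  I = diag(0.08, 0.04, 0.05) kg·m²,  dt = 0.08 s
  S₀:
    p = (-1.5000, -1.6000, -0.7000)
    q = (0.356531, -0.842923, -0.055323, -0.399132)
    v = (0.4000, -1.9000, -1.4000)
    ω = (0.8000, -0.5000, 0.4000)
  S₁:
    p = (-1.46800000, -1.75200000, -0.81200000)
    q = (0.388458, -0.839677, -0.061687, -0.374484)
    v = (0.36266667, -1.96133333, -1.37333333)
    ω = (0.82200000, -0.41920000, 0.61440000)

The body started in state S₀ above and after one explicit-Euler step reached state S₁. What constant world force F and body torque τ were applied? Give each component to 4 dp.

F = (-1.4000, -2.3000, 1.0000)
τ = (0.0200, 0.0500, 0.1500)

velocity change Δv = (-0.03733333, -0.06133333, 0.02666667)
m·(v₁−v₀)/dt = (-1.4000, -2.3000, 1.0000)
ω₁ − ω₀ = (0.02200000, 0.08080000, 0.21440000)
precession coupling = (-0.0020, 0.0096, 0.0160)
τ = I·(Δω/dt) + ω₀×(Iω₀) = (0.0200, 0.0500, 0.1500)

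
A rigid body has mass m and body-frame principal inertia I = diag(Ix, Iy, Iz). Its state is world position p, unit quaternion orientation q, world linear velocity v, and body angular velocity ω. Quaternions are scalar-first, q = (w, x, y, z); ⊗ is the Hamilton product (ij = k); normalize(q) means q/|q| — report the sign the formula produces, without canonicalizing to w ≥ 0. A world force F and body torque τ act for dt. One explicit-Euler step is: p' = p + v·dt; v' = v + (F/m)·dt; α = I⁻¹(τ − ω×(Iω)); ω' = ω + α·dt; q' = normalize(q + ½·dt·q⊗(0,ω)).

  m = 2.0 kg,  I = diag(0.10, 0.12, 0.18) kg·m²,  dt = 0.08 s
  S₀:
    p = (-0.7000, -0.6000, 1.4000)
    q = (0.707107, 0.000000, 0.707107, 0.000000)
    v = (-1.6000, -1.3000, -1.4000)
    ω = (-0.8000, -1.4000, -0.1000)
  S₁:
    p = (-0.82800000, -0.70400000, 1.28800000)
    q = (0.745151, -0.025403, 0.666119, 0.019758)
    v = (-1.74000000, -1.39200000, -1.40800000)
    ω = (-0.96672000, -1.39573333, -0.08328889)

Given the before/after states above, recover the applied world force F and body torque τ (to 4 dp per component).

F = (-3.5000, -2.3000, -0.2000)
τ = (-0.2000, 0.0000, 0.0600)

Δω = ω₁−ω₀ = (-0.16672000, 0.00426667, 0.01671111)
τ = I·(Δω/dt) + ω₀×(Iω₀) = (-0.2000, 0.0000, 0.0600)
velocity change Δv = (-0.14000000, -0.09200000, -0.00800000)
m·(v₁−v₀)/dt = (-3.5000, -2.3000, -0.2000)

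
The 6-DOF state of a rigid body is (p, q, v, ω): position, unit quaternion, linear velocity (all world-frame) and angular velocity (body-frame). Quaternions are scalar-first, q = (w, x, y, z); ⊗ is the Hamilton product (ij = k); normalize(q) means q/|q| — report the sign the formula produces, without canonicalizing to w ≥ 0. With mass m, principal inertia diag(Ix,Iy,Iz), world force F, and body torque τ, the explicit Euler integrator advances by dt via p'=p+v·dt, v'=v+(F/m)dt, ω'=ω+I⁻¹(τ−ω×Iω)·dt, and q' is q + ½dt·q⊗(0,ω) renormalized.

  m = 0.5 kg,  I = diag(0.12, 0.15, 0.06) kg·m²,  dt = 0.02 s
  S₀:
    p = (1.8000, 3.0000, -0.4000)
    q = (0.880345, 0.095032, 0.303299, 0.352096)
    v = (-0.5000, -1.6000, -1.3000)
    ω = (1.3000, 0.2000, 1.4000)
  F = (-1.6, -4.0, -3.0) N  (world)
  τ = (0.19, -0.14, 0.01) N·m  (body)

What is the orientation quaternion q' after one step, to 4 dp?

2q̇ = q⊗(0,ω) = (-0.6771358, 1.4986479, 0.5007490, 0.8572007)
q' = normalize(q + ½dt·q⊗(0,ω)) = (0.8734, 0.1100, 0.3082, 0.3606)

q' = (0.8734, 0.1100, 0.3082, 0.3606)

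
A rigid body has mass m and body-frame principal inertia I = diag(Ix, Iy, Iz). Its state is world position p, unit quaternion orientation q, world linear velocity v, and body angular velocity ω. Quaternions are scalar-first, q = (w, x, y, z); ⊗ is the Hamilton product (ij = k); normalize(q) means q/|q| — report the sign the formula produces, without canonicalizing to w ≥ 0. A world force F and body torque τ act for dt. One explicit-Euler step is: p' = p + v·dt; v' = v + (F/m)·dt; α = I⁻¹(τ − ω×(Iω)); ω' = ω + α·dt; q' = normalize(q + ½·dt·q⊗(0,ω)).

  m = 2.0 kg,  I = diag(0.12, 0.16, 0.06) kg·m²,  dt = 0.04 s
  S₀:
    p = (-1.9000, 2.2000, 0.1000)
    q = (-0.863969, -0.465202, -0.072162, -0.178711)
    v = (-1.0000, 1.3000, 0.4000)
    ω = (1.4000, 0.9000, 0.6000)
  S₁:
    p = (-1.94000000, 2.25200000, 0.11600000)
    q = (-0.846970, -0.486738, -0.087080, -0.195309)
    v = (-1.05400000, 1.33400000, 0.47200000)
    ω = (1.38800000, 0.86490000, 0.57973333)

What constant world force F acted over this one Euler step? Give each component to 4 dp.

F = (-2.7000, 1.7000, 3.6000)

v₁ − v₀ = (-0.05400000, 0.03400000, 0.07200000)
applied force F = (-2.7000, 1.7000, 3.6000)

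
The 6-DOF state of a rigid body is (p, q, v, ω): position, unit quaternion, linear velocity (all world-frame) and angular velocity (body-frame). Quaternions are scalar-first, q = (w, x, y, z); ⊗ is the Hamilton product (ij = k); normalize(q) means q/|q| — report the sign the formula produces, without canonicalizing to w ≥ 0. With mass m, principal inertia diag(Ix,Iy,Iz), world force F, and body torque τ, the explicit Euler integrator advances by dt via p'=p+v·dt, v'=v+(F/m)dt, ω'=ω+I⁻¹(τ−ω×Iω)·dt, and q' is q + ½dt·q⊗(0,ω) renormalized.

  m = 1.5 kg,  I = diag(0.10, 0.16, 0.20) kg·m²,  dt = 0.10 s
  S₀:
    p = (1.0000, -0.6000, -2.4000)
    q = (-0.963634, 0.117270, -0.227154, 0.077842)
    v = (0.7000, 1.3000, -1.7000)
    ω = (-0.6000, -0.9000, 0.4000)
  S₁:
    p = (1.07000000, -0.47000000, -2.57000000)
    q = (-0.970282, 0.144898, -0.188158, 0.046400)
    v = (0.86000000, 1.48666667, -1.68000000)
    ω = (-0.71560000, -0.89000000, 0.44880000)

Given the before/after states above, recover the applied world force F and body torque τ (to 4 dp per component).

F = (2.4000, 2.8000, 0.3000)
τ = (-0.1300, 0.0400, 0.1300)

velocity change Δv = (0.16000000, 0.18666667, 0.02000000)
F = m·Δv/dt = (2.4000, 2.8000, 0.3000)
Δω = ω₁−ω₀ = (-0.11560000, 0.01000000, 0.04880000)
precession coupling = (-0.0144, 0.0240, 0.0324)
τ = I·(Δω/dt) + ω₀×(Iω₀) = (-0.1300, 0.0400, 0.1300)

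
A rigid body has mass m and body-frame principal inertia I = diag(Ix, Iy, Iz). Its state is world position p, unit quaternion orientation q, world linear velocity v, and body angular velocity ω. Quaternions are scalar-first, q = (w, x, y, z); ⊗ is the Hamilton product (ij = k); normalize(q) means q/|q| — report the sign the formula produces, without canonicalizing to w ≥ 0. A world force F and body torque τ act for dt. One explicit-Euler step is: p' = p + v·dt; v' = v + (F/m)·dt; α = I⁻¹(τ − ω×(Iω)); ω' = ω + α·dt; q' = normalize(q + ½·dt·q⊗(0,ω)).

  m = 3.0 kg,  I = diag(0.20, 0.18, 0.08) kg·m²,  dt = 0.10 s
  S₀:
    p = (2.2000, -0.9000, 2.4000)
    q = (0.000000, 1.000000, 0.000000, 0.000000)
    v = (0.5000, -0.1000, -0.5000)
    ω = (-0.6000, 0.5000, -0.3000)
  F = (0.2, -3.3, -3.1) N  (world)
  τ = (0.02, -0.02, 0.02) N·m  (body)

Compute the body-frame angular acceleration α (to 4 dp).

α = (0.0250, -0.2311, 0.1750)

gyro term ω×Iω = (0.0150, 0.0216, 0.0060)
(τ − ω×Iω)/I = (0.0250, -0.2311, 0.1750)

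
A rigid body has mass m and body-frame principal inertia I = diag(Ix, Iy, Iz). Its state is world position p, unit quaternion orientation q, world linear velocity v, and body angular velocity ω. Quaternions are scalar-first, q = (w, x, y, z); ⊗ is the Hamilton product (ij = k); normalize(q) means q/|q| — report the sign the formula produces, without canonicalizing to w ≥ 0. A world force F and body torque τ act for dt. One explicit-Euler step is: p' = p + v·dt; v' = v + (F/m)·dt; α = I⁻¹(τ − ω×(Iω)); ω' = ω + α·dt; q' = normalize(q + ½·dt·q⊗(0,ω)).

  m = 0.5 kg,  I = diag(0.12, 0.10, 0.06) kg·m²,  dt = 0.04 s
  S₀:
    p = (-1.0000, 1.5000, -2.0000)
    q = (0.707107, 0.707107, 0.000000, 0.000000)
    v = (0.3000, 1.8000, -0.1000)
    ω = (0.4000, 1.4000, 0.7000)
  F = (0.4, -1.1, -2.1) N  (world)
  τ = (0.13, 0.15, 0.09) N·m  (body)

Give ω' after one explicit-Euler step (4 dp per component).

angular accel α = (1.4100, 1.3320, 1.6867)
ω + α·dt = (0.4564, 1.4533, 0.7675)

ω' = (0.4564, 1.4533, 0.7675)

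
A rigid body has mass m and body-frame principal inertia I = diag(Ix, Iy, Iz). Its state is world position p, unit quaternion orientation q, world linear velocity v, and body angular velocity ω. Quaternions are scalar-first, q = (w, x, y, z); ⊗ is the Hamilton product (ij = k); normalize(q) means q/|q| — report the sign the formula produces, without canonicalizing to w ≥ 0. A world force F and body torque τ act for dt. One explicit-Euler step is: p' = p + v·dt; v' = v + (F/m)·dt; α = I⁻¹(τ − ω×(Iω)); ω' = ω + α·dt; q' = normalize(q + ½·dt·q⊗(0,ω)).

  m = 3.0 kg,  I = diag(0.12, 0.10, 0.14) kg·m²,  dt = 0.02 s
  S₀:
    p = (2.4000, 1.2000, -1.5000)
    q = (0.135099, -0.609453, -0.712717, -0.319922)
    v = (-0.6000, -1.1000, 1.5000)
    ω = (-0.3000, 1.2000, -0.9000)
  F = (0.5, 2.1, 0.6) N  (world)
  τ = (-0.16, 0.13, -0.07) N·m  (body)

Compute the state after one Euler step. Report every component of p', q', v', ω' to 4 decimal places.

p' = (2.3880, 1.1780, -1.4700)
q' = (0.1389, -0.5995, -0.7155, -0.3306)
v' = (-0.5967, -1.0860, 1.5040)
ω' = (-0.3195, 1.2271, -0.9110)

gyro term ω×Iω = (-0.0432, -0.0054, 0.0072)
(τ − ω×Iω)/I = (-0.9733, 1.3540, -0.5514)
new body rate ω' = (-0.3195, 1.2271, -0.9110)
Hamilton product q⊗(0,ω) = (0.3844947, 0.9848220, -0.2904123, -1.0667478)
q + ½dt·q⊗(0,ω), renormalized = (0.1389, -0.5995, -0.7155, -0.3306)
new position p' = (2.3880, 1.1780, -1.4700)
v + (F/m)dt = (-0.5967, -1.0860, 1.5040)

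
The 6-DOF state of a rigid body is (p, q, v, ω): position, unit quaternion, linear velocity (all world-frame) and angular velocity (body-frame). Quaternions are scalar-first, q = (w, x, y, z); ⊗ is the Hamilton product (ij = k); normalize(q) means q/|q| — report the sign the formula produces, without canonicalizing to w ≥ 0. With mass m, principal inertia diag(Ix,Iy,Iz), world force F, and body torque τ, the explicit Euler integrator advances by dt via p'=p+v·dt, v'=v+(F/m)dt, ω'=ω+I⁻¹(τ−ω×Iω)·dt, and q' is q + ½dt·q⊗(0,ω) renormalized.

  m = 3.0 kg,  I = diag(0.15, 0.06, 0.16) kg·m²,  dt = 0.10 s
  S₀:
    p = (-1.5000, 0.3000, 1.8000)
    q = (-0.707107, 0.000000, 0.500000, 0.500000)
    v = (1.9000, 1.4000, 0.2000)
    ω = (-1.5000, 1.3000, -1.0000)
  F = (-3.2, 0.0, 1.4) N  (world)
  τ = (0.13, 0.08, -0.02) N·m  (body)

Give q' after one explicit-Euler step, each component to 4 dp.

q' = (-0.7102, -0.0044, 0.4140, 0.5694)

2q̇ = q⊗(0,ω) = (-0.1500000, -0.0893395, -1.6692391, 1.4571070)
q + ½dt·q⊗(0,ω), renormalized = (-0.7102, -0.0044, 0.4140, 0.5694)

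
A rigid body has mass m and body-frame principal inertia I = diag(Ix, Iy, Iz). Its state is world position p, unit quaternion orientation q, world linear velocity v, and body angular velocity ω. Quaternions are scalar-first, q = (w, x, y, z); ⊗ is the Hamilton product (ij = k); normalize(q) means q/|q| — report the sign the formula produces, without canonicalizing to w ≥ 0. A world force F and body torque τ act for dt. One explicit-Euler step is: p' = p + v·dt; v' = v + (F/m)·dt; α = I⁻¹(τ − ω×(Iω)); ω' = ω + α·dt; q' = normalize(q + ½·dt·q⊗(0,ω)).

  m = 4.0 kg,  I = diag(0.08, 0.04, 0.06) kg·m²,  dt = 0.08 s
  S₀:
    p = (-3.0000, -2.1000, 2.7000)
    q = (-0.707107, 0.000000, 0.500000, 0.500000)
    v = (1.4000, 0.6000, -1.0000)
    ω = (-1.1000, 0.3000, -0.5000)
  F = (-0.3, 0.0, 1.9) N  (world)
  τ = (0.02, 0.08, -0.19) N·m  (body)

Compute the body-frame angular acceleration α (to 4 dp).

α = (0.2875, 1.7250, -3.3867)

precession coupling ω×(Iω) = (-0.0030, 0.0110, 0.0132)
(τ − ω×Iω)/I = (0.2875, 1.7250, -3.3867)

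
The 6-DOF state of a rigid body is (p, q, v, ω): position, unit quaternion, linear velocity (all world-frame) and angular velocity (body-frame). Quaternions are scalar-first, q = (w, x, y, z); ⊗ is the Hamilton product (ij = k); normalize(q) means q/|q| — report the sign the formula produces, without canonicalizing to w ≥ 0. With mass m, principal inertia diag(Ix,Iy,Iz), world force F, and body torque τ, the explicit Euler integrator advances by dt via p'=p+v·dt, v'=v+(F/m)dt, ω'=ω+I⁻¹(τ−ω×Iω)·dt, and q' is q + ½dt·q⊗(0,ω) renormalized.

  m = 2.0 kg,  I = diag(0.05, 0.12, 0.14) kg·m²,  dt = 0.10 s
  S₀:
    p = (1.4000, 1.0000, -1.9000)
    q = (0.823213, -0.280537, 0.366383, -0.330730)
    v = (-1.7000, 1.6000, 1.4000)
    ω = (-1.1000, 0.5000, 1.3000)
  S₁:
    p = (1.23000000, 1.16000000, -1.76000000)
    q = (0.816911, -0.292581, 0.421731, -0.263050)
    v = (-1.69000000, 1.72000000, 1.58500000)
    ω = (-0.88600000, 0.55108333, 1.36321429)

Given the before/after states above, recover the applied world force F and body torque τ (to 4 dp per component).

ω₁ − ω₀ = (0.21400000, 0.05108333, 0.06321429)
ω₀×(Iω₀) = (0.0130, 0.1287, -0.0385)
τ = I·(Δω/dt) + ω₀×(Iω₀) = (0.1200, 0.1900, 0.0500)
v₁ − v₀ = (0.01000000, 0.12000000, 0.18500000)
F = m·Δv/dt = (0.2000, 2.4000, 3.7000)

F = (0.2000, 2.4000, 3.7000)
τ = (0.1200, 0.1900, 0.0500)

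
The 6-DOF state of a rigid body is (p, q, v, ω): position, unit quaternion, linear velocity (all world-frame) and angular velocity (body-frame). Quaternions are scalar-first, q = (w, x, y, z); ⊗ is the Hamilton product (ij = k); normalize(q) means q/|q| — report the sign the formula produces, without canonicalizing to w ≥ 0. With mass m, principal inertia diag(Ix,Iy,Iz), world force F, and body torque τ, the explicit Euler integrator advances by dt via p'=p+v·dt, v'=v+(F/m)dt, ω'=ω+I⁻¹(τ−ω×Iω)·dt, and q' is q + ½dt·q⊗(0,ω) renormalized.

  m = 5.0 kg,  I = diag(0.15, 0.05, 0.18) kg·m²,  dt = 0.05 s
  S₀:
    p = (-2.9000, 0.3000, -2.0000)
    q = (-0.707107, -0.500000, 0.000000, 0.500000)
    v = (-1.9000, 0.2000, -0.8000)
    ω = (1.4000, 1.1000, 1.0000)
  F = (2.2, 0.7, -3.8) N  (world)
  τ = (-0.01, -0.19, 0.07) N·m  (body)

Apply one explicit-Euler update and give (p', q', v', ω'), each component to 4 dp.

angular accel α = (-1.0200, -2.9600, 1.2444)
new body rate ω' = (1.3490, 0.9520, 1.0622)
q⊗(0,ω) = (0.2000000, -1.5399498, 0.4221823, -1.2571070)
q' = normalize(q + ½dt·q⊗(0,ω)) = (-0.7012, -0.5378, 0.0105, 0.4680)
p' = p + v·dt = (-2.9950, 0.3100, -2.0400)
v + (F/m)dt = (-1.8780, 0.2070, -0.8380)

p' = (-2.9950, 0.3100, -2.0400)
q' = (-0.7012, -0.5378, 0.0105, 0.4680)
v' = (-1.8780, 0.2070, -0.8380)
ω' = (1.3490, 0.9520, 1.0622)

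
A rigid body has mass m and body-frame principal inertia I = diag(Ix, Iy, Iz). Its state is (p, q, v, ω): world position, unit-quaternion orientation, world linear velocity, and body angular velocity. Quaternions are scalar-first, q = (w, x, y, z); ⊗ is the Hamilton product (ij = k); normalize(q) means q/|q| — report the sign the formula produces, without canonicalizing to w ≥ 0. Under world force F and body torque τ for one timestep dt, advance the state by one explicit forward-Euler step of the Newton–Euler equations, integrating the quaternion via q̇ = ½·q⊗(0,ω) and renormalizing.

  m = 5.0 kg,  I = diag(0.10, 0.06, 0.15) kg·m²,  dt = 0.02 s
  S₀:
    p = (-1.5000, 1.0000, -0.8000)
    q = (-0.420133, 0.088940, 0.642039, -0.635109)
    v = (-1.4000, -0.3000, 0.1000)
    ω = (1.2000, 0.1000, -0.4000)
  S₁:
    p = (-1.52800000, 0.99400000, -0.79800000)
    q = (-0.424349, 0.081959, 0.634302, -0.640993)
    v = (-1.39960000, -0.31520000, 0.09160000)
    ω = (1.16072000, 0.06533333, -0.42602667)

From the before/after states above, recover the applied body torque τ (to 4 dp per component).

rate change Δω = (-0.03928000, -0.03466667, -0.02602667)
precession coupling = (-0.0036, 0.0240, -0.0048)
τ = I·(Δω/dt) + ω₀×(Iω₀) = (-0.2000, -0.0800, -0.2000)

τ = (-0.2000, -0.0800, -0.2000)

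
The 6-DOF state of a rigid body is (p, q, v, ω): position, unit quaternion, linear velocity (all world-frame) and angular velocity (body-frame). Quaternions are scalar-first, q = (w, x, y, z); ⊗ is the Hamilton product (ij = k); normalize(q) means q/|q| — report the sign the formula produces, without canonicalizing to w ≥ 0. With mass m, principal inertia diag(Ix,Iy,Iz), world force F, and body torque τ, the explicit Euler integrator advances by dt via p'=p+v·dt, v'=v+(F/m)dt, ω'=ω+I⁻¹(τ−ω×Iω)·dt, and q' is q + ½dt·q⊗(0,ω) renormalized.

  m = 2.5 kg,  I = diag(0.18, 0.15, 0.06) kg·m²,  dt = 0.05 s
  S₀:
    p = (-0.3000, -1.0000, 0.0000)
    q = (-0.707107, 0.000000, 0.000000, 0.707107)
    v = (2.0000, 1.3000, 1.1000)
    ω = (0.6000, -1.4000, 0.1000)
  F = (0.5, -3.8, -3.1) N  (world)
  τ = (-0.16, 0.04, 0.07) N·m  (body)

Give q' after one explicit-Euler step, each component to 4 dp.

q⊗(0,ω) = (-0.0707107, 0.5656856, 1.4142140, -0.0707107)
q' = normalize(q + ½dt·q⊗(0,ω)) = (-0.7084, 0.0141, 0.0353, 0.7048)

q' = (-0.7084, 0.0141, 0.0353, 0.7048)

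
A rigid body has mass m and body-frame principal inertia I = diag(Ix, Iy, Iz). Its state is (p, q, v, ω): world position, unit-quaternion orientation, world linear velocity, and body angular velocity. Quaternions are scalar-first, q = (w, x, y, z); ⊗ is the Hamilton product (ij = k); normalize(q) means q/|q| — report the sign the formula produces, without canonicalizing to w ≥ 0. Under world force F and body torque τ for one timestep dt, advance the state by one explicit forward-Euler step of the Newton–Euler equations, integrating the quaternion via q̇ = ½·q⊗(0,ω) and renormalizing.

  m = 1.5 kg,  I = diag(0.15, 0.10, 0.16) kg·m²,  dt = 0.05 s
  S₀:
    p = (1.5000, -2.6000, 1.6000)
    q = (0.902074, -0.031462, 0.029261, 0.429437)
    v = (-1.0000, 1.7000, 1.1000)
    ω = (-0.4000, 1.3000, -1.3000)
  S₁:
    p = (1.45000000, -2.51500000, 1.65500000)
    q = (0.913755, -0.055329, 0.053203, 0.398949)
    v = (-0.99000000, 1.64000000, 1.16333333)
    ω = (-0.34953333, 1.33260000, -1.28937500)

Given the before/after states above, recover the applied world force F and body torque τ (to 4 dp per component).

F = (0.3000, -1.8000, 1.9000)
τ = (0.0500, 0.0600, 0.0600)

Δv = v₁−v₀ = (0.01000000, -0.06000000, 0.06333333)
F = m·Δv/dt = (0.3000, -1.8000, 1.9000)
rate change Δω = (0.05046667, 0.03260000, 0.01062500)
I·α + gyro = (0.0500, 0.0600, 0.0600)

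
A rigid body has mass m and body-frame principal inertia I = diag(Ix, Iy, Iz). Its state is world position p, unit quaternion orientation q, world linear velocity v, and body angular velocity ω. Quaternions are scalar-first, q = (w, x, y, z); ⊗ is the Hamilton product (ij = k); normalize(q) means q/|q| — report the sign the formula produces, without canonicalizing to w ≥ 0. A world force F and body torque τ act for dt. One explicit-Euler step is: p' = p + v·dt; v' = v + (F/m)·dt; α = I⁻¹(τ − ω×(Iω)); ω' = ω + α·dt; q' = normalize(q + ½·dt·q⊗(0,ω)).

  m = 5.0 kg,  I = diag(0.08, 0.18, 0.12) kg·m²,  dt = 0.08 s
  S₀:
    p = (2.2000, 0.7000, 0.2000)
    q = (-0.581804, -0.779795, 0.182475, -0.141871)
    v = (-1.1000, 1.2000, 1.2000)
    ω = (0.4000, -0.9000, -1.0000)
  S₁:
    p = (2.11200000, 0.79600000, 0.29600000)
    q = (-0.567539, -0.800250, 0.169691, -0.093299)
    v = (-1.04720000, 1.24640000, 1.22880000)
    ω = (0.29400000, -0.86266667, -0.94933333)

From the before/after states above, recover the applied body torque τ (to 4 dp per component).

rate change Δω = (-0.10600000, 0.03733333, 0.05066667)
τ = I·(Δω/dt) + ω₀×(Iω₀) = (-0.1600, 0.1000, 0.0400)

τ = (-0.1600, 0.1000, 0.0400)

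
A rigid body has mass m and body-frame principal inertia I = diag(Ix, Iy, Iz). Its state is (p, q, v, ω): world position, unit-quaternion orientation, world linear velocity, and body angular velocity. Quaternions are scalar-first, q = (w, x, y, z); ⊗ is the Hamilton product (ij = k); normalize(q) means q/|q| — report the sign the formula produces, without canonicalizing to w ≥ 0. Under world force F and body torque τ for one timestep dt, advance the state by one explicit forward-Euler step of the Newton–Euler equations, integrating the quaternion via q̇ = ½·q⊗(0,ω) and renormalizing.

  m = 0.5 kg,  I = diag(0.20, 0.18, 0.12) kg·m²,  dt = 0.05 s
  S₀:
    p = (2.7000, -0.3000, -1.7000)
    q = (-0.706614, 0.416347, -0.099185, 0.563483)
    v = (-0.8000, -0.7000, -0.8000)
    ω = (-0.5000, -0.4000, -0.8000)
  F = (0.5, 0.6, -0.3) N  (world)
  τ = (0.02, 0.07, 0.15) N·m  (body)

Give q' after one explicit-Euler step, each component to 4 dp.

2q̇ = q⊗(0,ω) = (0.6192859, 0.6580482, 0.3339817, 0.3491599)
q' = normalize(q + ½dt·q⊗(0,ω)) = (-0.6909, 0.4327, -0.0908, 0.5720)

q' = (-0.6909, 0.4327, -0.0908, 0.5720)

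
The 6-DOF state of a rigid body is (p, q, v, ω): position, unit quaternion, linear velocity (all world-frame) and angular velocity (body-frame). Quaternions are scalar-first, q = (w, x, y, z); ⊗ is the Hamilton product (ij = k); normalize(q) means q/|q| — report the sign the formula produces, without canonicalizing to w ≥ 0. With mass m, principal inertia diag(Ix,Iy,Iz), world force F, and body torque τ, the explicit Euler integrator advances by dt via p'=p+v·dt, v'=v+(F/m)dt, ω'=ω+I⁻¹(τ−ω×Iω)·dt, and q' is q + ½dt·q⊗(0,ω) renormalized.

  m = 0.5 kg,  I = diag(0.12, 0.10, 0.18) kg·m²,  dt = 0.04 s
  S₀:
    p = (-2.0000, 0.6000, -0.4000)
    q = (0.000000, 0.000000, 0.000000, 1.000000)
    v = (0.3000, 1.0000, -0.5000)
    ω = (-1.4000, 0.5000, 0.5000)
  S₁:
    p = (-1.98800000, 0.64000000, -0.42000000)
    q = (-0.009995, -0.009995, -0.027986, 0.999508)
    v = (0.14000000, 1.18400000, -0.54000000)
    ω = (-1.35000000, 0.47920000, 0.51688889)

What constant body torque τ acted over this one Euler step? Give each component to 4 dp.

τ = (0.1700, -0.0100, 0.0900)

ω₁ − ω₀ = (0.05000000, -0.02080000, 0.01688889)
gyro term ω₀×Iω₀ = (0.0200, 0.0420, 0.0140)
applied torque τ = (0.1700, -0.0100, 0.0900)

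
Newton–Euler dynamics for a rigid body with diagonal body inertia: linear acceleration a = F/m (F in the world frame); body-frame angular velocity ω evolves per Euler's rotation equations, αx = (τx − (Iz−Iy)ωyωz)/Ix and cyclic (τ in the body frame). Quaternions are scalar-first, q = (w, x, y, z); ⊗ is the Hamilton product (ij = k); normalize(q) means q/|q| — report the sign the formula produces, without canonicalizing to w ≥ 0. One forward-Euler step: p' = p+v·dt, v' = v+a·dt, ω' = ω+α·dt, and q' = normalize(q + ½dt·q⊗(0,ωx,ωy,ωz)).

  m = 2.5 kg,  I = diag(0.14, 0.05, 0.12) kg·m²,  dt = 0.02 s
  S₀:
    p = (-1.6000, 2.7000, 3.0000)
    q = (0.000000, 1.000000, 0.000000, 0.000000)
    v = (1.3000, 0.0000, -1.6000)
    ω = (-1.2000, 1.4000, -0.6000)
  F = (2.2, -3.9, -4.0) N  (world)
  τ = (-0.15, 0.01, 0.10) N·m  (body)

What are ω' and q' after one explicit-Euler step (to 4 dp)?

α = I⁻¹(τ − ω×Iω) = (-0.6514, -0.0880, -0.4267)
ω + α·dt = (-1.2130, 1.3982, -0.6085)
q⊗(0,ω) = (1.2000000, 0.0000000, 0.6000000, 1.4000000)
q + ½dt·q⊗(0,ω), renormalized = (0.0120, 0.9998, 0.0060, 0.0140)

ω' = (-1.2130, 1.3982, -0.6085)
q' = (0.0120, 0.9998, 0.0060, 0.0140)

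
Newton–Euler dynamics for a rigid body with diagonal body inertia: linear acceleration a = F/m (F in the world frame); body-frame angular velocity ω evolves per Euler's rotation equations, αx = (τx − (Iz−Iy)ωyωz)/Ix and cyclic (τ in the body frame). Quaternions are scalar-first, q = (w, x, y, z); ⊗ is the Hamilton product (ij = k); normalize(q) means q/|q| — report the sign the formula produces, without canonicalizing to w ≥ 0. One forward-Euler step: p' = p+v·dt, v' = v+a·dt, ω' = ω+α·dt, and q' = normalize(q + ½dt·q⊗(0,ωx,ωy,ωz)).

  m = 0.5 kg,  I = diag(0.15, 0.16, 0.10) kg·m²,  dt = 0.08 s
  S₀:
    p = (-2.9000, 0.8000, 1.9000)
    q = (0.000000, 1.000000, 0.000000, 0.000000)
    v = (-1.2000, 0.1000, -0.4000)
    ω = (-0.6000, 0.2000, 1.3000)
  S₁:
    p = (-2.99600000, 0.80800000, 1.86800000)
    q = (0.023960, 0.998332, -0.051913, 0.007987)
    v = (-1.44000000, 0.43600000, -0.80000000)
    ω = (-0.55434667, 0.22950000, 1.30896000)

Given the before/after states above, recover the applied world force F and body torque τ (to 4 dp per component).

velocity change Δv = (-0.24000000, 0.33600000, -0.40000000)
m·(v₁−v₀)/dt = (-1.5000, 2.1000, -2.5000)
Δω = ω₁−ω₀ = (0.04565333, 0.02950000, 0.00896000)
gyro term ω₀×Iω₀ = (-0.0156, -0.0390, -0.0012)
I·α + gyro = (0.0700, 0.0200, 0.0100)

F = (-1.5000, 2.1000, -2.5000)
τ = (0.0700, 0.0200, 0.0100)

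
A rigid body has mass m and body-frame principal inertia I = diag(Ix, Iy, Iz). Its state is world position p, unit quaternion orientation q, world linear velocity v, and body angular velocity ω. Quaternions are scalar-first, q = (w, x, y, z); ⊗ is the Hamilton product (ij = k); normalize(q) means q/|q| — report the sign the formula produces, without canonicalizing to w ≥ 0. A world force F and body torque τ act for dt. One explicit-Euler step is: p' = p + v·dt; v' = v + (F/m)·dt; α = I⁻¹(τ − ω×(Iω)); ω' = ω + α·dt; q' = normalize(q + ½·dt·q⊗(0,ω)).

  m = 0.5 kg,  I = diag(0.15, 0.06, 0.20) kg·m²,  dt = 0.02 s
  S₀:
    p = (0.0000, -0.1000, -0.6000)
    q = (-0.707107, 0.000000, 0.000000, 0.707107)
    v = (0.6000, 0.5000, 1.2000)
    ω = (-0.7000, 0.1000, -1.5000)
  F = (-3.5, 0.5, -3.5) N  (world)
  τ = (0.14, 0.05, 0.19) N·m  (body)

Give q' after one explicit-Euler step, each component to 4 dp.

q' = (-0.6964, 0.0042, -0.0057, 0.7176)

Hamilton product q⊗(0,ω) = (1.0606605, 0.4242642, -0.5656856, 1.0606605)
updated quaternion q' = (-0.6964, 0.0042, -0.0057, 0.7176)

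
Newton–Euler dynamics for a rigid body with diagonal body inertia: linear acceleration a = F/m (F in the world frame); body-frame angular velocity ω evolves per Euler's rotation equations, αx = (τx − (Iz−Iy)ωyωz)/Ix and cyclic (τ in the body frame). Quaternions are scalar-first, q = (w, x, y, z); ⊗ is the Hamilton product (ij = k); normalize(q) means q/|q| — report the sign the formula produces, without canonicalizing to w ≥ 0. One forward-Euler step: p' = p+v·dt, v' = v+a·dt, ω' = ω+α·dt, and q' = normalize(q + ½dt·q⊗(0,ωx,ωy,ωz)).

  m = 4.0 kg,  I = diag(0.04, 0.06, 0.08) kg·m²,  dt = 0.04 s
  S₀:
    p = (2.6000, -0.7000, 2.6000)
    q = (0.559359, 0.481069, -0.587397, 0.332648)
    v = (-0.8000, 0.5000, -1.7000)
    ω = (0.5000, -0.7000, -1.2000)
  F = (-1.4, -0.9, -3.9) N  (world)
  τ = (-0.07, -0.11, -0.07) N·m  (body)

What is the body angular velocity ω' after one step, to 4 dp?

precession coupling ω×(Iω) = (0.0168, 0.0240, -0.0070)
(τ − ω×Iω)/I = (-2.1700, -2.2333, -0.7875)
ω' = ω + α·dt = (0.4132, -0.7893, -1.2315)

ω' = (0.4132, -0.7893, -1.2315)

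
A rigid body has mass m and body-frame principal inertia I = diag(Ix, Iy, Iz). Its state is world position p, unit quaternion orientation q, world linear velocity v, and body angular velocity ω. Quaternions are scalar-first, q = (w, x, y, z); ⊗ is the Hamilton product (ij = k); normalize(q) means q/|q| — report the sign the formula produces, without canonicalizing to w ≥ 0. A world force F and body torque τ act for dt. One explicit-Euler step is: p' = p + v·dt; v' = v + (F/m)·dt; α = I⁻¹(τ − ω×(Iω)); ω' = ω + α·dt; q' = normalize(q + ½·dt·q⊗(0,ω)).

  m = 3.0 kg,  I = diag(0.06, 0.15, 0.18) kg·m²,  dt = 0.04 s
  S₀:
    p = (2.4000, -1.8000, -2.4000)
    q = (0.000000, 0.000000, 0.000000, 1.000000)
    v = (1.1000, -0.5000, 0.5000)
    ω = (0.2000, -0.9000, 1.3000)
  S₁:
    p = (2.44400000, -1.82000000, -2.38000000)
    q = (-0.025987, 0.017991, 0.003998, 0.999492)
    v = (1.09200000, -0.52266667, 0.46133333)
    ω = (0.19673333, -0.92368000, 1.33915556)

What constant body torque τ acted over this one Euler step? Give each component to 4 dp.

rate change Δω = (-0.00326667, -0.02368000, 0.03915556)
τ = I·(Δω/dt) + ω₀×(Iω₀) = (-0.0400, -0.1200, 0.1600)

τ = (-0.0400, -0.1200, 0.1600)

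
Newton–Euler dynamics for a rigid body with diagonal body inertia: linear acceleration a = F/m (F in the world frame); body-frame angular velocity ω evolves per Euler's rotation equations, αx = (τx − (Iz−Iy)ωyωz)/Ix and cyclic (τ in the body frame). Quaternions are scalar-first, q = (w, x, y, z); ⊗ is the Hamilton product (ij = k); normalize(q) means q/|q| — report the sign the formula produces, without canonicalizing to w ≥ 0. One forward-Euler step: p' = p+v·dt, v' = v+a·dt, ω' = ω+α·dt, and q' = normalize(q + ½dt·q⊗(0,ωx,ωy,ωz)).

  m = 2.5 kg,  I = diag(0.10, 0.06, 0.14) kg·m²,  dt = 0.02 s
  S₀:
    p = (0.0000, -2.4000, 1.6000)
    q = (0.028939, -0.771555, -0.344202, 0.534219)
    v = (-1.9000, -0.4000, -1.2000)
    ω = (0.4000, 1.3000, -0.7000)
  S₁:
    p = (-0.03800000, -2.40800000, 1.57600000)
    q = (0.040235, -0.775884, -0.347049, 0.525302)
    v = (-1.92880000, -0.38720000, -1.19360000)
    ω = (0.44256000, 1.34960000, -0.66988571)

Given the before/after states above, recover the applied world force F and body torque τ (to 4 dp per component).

F = (-3.6000, 1.6000, 0.8000)
τ = (0.1400, 0.1600, 0.1900)

ω₁ − ω₀ = (0.04256000, 0.04960000, 0.03011429)
precession coupling = (-0.0728, 0.0112, -0.0208)
I·α + gyro = (0.1400, 0.1600, 0.1900)
velocity change Δv = (-0.02880000, 0.01280000, 0.00640000)
applied force F = (-3.6000, 1.6000, 0.8000)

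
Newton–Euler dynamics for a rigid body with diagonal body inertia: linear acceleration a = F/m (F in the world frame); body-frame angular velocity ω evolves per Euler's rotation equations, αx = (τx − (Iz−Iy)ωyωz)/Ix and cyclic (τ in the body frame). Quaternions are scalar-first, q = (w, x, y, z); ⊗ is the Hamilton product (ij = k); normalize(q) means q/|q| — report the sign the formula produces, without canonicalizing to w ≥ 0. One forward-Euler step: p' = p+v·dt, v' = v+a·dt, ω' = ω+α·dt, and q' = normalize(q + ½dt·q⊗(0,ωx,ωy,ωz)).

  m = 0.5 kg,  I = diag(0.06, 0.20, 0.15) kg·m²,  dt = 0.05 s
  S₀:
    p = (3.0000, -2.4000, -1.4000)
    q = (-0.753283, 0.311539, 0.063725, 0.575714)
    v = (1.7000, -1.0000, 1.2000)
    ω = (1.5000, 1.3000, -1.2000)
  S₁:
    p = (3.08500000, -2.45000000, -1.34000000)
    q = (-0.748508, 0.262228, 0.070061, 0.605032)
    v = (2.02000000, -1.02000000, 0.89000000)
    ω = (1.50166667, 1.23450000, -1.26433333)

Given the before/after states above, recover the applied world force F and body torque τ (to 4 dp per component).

F = (3.2000, -0.2000, -3.1000)
τ = (0.0800, -0.1000, 0.0800)

Δω = ω₁−ω₀ = (0.00166667, -0.06550000, -0.06433333)
I·α + gyro = (0.0800, -0.1000, 0.0800)
v₁ − v₀ = (0.32000000, -0.02000000, -0.31000000)
m·(v₁−v₀)/dt = (3.2000, -0.2000, -3.1000)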